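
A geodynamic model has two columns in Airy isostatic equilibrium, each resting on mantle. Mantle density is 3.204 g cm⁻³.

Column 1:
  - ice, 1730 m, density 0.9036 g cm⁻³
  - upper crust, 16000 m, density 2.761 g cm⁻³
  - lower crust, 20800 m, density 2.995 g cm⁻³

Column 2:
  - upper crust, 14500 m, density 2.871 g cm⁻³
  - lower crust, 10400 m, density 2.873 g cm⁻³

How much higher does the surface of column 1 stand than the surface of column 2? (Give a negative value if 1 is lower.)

2230 m

For any compensation level in the mantle, the mantle terms cancel and isostasy reduces to e = (Σt_1 − Σt_2) − (Σ(ρt)_1 − Σ(ρt)_2) / ρ_m.
Σt_1 = 38530 m; Σt_2 = 24900 m; Σ(ρt)_1 = 108035.228; Σ(ρt)_2 = 71508.7 (in m·g cm⁻³).
e = (38530 − 24900) − (108035.228 − 71508.7) / 3.204 = 2230 m.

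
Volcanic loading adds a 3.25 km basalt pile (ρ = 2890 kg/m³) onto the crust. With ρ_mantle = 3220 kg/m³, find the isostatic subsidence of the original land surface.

Subaerial loading: s = t ρ_load / ρ_m.
s = 3.25 km × 2890/3220 = 2.92 km.

2.92 km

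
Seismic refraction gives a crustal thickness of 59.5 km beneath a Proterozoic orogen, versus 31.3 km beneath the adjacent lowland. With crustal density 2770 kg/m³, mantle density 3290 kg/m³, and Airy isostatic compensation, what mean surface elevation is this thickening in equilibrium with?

Excess crust Δ = 59.5 km − 31.3 km = 28.2 km, split between elevation h and root r with h + r = Δ.
Airy balance ρ_c h = (ρ_m − ρ_c) r gives r = h ρ_c/(ρ_m − ρ_c), so h (1 + ρ_c/(ρ_m − ρ_c)) = Δ, i.e. h = Δ (ρ_m − ρ_c)/ρ_m.
h = 28.2 km × 520/3290 = 4.46 km.

4.46 km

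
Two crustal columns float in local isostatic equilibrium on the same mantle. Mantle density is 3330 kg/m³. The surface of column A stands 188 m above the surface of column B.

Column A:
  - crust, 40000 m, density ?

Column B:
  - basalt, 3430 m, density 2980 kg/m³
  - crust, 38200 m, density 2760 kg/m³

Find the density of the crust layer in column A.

Take the compensation level at the base of the deeper column (depth z_c below the surface of column A) and equate Σ ρ_i t_i down to z_c; mantle fills any gap and the z_c terms cancel.
Column A: 40000×ρ + (z_c − 40000)×3330
Column B: 188×0 + 3430×2980 + 38200×2760 + (z_c − 188 − 41630)×3330
The z_c×3330 term appears on both sides and cancels. Collect the known terms of each column as K = Σ(ρt)_known − 3330 × (depth of known layers): K_A = 0 − 3330×40000 = −133200000; K_B = 115653400 − 3330×(188 + 41630) = −23600540.
Balance: K_A + 40000×ρ = K_B, so ρ = (K_B − K_A)/40000 = 109599000/40000 = 2740 kg/m³.

2740 kg/m³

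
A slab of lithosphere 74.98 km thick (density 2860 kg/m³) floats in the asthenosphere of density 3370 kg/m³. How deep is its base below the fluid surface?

Draft d = t ρ_obj/ρ_fluid = 74.98 km × 2860/3370 = 63.6 km.

63.6 km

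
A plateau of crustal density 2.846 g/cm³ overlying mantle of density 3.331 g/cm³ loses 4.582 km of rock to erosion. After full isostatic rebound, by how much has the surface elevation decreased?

Rebound u = e ρ_c/ρ_m = 4.582 km × 2.846/3.331 = 3.915 km.
Net surface drop = e − u = 4.582 km − 3.915 km = e (ρ_m − ρ_c)/ρ_m = 0.667 km.

0.667 km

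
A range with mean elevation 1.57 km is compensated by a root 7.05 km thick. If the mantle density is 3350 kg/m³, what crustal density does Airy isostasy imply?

ρ_c h = (ρ_m − ρ_c) r → ρ_c (h + r) = ρ_m r → ρ_c = ρ_m r / (h + r).
ρ_c = 3350 × 7.05 km / (1.57 km + 7.05 km) = 2740 kg/m³.

2740 kg/m³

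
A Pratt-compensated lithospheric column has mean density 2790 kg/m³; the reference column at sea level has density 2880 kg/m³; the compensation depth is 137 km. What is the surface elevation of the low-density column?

4.42 km

ρ_ref D = ρ (D + h) → h = D (ρ_ref − ρ)/ρ.
h = 137 km × (2880 − 2790)/2790 = 4.42 km.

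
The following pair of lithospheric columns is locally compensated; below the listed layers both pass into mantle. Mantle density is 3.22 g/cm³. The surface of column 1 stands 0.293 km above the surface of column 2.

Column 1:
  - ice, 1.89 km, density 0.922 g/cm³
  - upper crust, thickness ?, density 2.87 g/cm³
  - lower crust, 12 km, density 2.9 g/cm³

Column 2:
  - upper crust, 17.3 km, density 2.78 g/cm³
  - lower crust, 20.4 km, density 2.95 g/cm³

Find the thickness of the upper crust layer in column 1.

16.8 km

Take the compensation level at the base of the deeper column (depth z_c below the surface of column 1) and equate Σ ρ_i t_i down to z_c; mantle fills any gap and the z_c terms cancel.
Column 1: 1.89×0.922 + x×2.87 + 12×2.9 + (z_c − 13.89 − x)×3.22
Column 2: 0.293×0 + 17.3×2.78 + 20.4×2.95 + (z_c − 0.293 − 37.7)×3.22
The z_c×3.22 term appears on both sides and cancels. Collect the known terms of each column as K = Σ(ρt)_known − 3.22 × (depth of known layers): K_1 = 36.54258 − 3.22×13.89 = −8.18322; K_2 = 108.274 − 3.22×(0.293 + 37.7) = −14.06346.
Balance: K_1 − x×(3.22 − 2.87) = K_2, so x = (K_1 − K_2)/(3.22 − 2.87) = 5.88024/0.35 = 16.8 km.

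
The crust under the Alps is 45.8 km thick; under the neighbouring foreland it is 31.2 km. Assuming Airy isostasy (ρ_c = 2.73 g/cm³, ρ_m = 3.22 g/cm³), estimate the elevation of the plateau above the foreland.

Excess crust Δ = 45.8 km − 31.2 km = 14.6 km, split between elevation h and root r with h + r = Δ.
Airy balance ρ_c h = (ρ_m − ρ_c) r gives r = h ρ_c/(ρ_m − ρ_c), so h (1 + ρ_c/(ρ_m − ρ_c)) = Δ, i.e. h = Δ (ρ_m − ρ_c)/ρ_m.
h = 14.6 km × 0.49/3.22 = 2.22 km.

2.22 km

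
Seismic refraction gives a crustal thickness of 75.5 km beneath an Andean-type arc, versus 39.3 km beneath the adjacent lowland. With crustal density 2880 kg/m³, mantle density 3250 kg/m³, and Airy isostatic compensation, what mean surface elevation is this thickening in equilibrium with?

4.12 km

Excess crust Δ = 75.5 km − 39.3 km = 36.2 km, split between elevation h and root r with h + r = Δ.
Airy balance ρ_c h = (ρ_m − ρ_c) r gives r = h ρ_c/(ρ_m − ρ_c), so h (1 + ρ_c/(ρ_m − ρ_c)) = Δ, i.e. h = Δ (ρ_m − ρ_c)/ρ_m.
h = 36.2 km × 370/3250 = 4.12 km.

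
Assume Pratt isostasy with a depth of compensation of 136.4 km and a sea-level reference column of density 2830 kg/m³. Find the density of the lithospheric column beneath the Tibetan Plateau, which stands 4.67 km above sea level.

Pratt balance: ρ_ref D = ρ (D + h).
ρ = ρ_ref D/(D + h) = 2830 × 136.4 km/(136.4 km + 4.67 km) = 2740 kg/m³.

2740 kg/m³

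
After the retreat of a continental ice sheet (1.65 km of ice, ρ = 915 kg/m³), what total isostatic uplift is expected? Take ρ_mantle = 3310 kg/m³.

Removing the load lets mantle flow back in; uplift u satisfies ρ_ice t = ρ_m u.
u = t ρ_ice/ρ_m = 1.65 km × 915/3310 = 0.456 km.

0.456 km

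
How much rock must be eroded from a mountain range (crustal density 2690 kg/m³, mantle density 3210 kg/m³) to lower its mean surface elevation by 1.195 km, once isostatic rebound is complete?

7.38 km

Net drop Δ = e − u = e − e ρ_c/ρ_m = e (ρ_m − ρ_c)/ρ_m.
e = Δ ρ_m/(ρ_m − ρ_c) = 1.195 km × 3210/520 = 7.38 km.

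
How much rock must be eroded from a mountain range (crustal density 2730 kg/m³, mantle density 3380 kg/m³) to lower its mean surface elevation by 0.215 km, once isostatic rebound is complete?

Net drop Δ = e − u = e − e ρ_c/ρ_m = e (ρ_m − ρ_c)/ρ_m.
e = Δ ρ_m/(ρ_m − ρ_c) = 0.215 km × 3380/650 = 1.12 km.

1.12 km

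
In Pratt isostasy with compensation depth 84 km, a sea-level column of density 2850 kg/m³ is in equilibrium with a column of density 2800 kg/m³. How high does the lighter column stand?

ρ_ref D = ρ (D + h) → h = D (ρ_ref − ρ)/ρ.
h = 84 km × (2850 − 2800)/2800 = 1.5 km.

1.5 km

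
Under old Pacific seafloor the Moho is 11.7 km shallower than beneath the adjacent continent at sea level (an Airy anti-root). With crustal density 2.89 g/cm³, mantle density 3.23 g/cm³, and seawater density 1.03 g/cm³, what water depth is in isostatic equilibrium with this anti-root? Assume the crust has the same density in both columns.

Replacing a thickness d of crust by seawater at the top must be balanced by replacing crust with mantle at the base: d (ρ_c − ρ_w) = a (ρ_m − ρ_c).
d = a (ρ_m − ρ_c)/(ρ_c − ρ_w) = 11.7 km × 0.34/1.86 = 2.14 km.

2.14 km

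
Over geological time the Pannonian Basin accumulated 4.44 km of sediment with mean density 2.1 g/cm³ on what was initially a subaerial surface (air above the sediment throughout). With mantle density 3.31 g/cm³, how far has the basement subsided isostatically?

2.82 km

Subaerial load: s = t ρ_sed / ρ_m = 4.44 km × 2.1/3.31 = 2.82 km.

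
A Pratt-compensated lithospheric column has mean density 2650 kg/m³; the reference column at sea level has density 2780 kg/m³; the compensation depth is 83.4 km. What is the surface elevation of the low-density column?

ρ_ref D = ρ (D + h) → h = D (ρ_ref − ρ)/ρ.
h = 83.4 km × (2780 − 2650)/2650 = 4.09 km.

4.09 km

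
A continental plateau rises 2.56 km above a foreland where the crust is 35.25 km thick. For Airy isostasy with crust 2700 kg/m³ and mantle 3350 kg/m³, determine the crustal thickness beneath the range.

Root depth r = h ρ_c / (ρ_m − ρ_c) = 2.56 km × 2700 / 650 = 10.63 km.
Total thickness = T + h + r = 35.25 km + 2.56 km + 10.63 km = 48.4 km.

48.4 km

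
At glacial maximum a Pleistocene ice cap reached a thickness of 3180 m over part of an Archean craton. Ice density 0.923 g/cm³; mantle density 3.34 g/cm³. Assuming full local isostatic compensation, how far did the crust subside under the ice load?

879 m

Equating mass per unit area of the two columns: the ice load ρ_ice t is balanced by mantle displaced below, ρ_m s.
s = t ρ_ice / ρ_m = 3180 m × 0.923/3.34 = 879 m.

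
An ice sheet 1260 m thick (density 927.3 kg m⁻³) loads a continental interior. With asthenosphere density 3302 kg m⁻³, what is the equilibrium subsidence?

354 m

For local isostatic compensation: the ice load ρ_ice t is balanced by mantle displaced below, ρ_m s.
s = t ρ_ice / ρ_m = 1260 m × 927.3/3302 = 354 m.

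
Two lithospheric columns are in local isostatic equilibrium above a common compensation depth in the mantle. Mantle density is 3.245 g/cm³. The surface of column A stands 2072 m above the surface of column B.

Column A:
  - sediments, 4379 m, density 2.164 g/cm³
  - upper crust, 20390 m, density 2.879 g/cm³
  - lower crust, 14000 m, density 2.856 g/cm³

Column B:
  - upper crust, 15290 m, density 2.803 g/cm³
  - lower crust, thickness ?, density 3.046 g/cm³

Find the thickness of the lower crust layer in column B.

20900 m

Take the compensation level at the base of the deeper column (depth z_c below the surface of column A) and equate Σ ρ_i t_i down to z_c; mantle fills any gap and the z_c terms cancel.
Column A: 4379×2.164 + 20390×2.879 + 14000×2.856 + (z_c − 38769)×3.245
Column B: 2072×0 + 15290×2.803 + x×3.046 + (z_c − 2072 − 15290 − x)×3.245
The z_c×3.245 term appears on both sides and cancels. Collect the known terms of each column as K = Σ(ρt)_known − 3.245 × (depth of known layers): K_A = 108162.966 − 3.245×38769 = −17642.439; K_B = 42857.87 − 3.245×(2072 + 15290) = −13481.82.
Balance: K_A = K_B − x×(3.245 − 3.046), so x = (K_B − K_A)/(3.245 − 3.046) = 4160.62/0.199 = 20900 m.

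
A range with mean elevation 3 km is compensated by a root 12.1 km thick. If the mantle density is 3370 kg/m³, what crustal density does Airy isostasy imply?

ρ_c h = (ρ_m − ρ_c) r → ρ_c (h + r) = ρ_m r → ρ_c = ρ_m r / (h + r).
ρ_c = 3370 × 12.1 km / (3 km + 12.1 km) = 2700 kg/m³.

2700 kg/m³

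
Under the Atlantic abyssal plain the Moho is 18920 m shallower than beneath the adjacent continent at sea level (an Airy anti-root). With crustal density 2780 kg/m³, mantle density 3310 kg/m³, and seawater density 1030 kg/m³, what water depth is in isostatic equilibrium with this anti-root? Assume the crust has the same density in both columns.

Replacing a thickness d of crust by seawater at the top must be balanced by replacing crust with mantle at the base: d (ρ_c − ρ_w) = a (ρ_m − ρ_c).
d = a (ρ_m − ρ_c)/(ρ_c − ρ_w) = 18920 m × 530/1750 = 5730 m.

5730 m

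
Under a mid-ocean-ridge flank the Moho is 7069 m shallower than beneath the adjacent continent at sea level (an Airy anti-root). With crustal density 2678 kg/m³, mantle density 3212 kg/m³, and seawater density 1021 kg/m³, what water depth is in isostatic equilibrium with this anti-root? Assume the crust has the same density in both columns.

Replacing a thickness d of crust by seawater at the top must be balanced by replacing crust with mantle at the base: d (ρ_c − ρ_w) = a (ρ_m − ρ_c).
d = a (ρ_m − ρ_c)/(ρ_c − ρ_w) = 7069 m × 534/1657 = 2280 m.

2280 m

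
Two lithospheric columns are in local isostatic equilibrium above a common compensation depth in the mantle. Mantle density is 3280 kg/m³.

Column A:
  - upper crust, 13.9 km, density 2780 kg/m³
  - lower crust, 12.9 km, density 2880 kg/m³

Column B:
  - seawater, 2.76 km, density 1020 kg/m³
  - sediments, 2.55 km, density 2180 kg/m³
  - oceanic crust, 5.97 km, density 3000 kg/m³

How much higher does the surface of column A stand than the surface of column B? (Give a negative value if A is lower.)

For any compensation level in the mantle, the mantle terms cancel and isostasy reduces to e = (Σt_A − Σt_B) − (Σ(ρt)_A − Σ(ρt)_B) / ρ_m.
Σt_A = 26.8 km; Σt_B = 11.28 km; Σ(ρt)_A = 75794; Σ(ρt)_B = 26284.2 (in km·kg/m³).
e = (26.8 − 11.28) − (75794 − 26284.2) / 3280 = 0.426 km.

0.426 km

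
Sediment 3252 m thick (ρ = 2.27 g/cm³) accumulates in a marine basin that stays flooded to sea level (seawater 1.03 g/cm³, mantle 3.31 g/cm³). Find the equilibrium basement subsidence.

Submarine loading: the sediment displaces seawater, and the subsidence is in turn flooded, so s (ρ_m − ρ_w) = t (ρ_sed − ρ_w).
s = 3252 m × (2.27 − 1.03) / (3.31 − 1.03) = 1770 m.

1770 m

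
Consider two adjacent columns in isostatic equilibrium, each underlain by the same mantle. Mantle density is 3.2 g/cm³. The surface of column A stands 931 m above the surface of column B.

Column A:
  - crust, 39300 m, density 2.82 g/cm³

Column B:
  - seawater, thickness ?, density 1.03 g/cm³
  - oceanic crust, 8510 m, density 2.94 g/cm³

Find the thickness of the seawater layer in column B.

4490 m

Take the compensation level at the base of the deeper column (depth z_c below the surface of column A) and equate Σ ρ_i t_i down to z_c; mantle fills any gap and the z_c terms cancel.
Column A: 39300×2.82 + (z_c − 39300)×3.2
Column B: 931×0 + x×1.03 + 8510×2.94 + (z_c − 931 − 8510 − x)×3.2
The z_c×3.2 term appears on both sides and cancels. Collect the known terms of each column as K = Σ(ρt)_known − 3.2 × (depth of known layers): K_A = 110826 − 3.2×39300 = −14934; K_B = 25019.4 − 3.2×(931 + 8510) = −5191.8.
Balance: K_A = K_B − x×(3.2 − 1.03), so x = (K_B − K_A)/(3.2 − 1.03) = 9742.2/2.17 = 4490 m.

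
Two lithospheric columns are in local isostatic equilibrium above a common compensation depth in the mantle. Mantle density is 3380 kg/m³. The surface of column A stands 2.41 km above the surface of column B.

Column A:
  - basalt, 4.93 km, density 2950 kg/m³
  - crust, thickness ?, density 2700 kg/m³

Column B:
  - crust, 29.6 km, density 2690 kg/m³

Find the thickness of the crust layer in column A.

Take the compensation level at the base of the deeper column (depth z_c below the surface of column A) and equate Σ ρ_i t_i down to z_c; mantle fills any gap and the z_c terms cancel.
Column A: 4.93×2950 + x×2700 + (z_c − 4.93 − x)×3380
Column B: 2.41×0 + 29.6×2690 + (z_c − 2.41 − 29.6)×3380
The z_c×3380 term appears on both sides and cancels. Collect the known terms of each column as K = Σ(ρt)_known − 3380 × (depth of known layers): K_A = 14543.5 − 3380×4.93 = −2119.9; K_B = 79624 − 3380×(2.41 + 29.6) = −28569.8.
Balance: K_A − x×(3380 − 2700) = K_B, so x = (K_A − K_B)/(3380 − 2700) = 26449.9/680 = 38.9 km.

38.9 km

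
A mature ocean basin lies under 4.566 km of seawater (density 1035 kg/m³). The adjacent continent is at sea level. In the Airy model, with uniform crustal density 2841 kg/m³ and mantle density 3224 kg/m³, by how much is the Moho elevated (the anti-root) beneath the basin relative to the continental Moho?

By Archimedes' principle applied to the lithosphere: replacing crust with seawater at the top is compensated by replacing crust with mantle at the base: d (ρ_c − ρ_w) = a (ρ_m − ρ_c).
a = d (ρ_c − ρ_w)/(ρ_m − ρ_c) = 4.566 km × 1806/383 = 21.5 km.

21.5 km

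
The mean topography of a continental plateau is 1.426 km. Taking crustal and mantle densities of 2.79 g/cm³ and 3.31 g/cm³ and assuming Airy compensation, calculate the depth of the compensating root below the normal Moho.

For local isostatic compensation: the weight of the topography is balanced by the buoyancy of the root, ρ_c h = (ρ_m − ρ_c) r.
r = h · ρ_c / (ρ_m − ρ_c) = 1.426 km × 2.79 / (3.31 − 2.79) = 7.65 km.

7.65 km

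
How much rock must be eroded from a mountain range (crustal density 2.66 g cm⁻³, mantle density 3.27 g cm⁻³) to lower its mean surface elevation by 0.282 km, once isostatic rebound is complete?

Net drop Δ = e − u = e − e ρ_c/ρ_m = e (ρ_m − ρ_c)/ρ_m.
e = Δ ρ_m/(ρ_m − ρ_c) = 0.282 km × 3.27/0.61 = 1.51 km.

1.51 km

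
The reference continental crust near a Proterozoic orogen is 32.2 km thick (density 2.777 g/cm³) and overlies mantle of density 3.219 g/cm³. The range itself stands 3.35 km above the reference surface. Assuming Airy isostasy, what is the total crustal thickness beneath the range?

56.6 km

Root depth r = h ρ_c / (ρ_m − ρ_c) = 3.35 km × 2.777 / 0.442 = 21.05 km.
Total thickness = T + h + r = 32.2 km + 3.35 km + 21.05 km = 56.6 km.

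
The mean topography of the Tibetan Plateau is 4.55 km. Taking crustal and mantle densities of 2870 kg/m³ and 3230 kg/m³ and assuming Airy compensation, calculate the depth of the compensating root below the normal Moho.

36.3 km

Balancing pressure at the compensation depth: the weight of the topography is balanced by the buoyancy of the root, ρ_c h = (ρ_m − ρ_c) r.
r = h · ρ_c / (ρ_m − ρ_c) = 4.55 km × 2870 / (3230 − 2870) = 36.3 km.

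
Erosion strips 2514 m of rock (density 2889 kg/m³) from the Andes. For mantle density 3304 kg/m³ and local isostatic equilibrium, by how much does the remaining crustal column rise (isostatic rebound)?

2200 m

Unloading: uplift u = e ρ_c/ρ_m = 2514 m × 2889/3304 = 2200 m.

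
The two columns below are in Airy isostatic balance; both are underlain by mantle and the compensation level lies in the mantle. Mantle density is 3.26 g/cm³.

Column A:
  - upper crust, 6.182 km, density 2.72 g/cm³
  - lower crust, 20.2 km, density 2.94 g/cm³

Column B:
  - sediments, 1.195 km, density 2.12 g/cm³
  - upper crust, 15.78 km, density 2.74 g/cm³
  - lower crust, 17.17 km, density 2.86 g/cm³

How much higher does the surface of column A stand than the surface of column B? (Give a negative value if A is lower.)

−2.03 km

For any compensation level in the mantle, the mantle terms cancel and isostasy reduces to e = (Σt_A − Σt_B) − (Σ(ρt)_A − Σ(ρt)_B) / ρ_m.
Σt_A = 26.382 km; Σt_B = 34.145 km; Σ(ρt)_A = 76.20304; Σ(ρt)_B = 94.8768 (in km·g/cm³).
e = (26.382 − 34.145) − (76.20304 − 94.8768) / 3.26 = −2.03 km.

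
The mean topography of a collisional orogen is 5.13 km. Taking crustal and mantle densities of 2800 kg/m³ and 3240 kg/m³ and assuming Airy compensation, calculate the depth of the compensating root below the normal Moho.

32.6 km

Isostatic balance requires: the weight of the topography is balanced by the buoyancy of the root, ρ_c h = (ρ_m − ρ_c) r.
r = h · ρ_c / (ρ_m − ρ_c) = 5.13 km × 2800 / (3240 − 2800) = 32.6 km.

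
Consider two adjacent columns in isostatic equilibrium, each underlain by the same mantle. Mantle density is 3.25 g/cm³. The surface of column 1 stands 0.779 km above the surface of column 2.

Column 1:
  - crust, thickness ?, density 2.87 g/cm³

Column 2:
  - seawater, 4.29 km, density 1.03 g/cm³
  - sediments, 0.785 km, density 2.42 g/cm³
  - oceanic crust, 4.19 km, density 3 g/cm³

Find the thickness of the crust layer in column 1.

Take the compensation level at the base of the deeper column (depth z_c below the surface of column 1) and equate Σ ρ_i t_i down to z_c; mantle fills any gap and the z_c terms cancel.
Column 1: x×2.87 + (z_c − 0 − x)×3.25
Column 2: 0.779×0 + 4.29×1.03 + 0.785×2.42 + 4.19×3 + (z_c − 0.779 − 9.265)×3.25
The z_c×3.25 term appears on both sides and cancels. Collect the known terms of each column as K = Σ(ρt)_known − 3.25 × (depth of known layers): K_1 = 0 − 3.25×0 = 0; K_2 = 18.8884 − 3.25×(0.779 + 9.265) = −13.7546.
Balance: K_1 − x×(3.25 − 2.87) = K_2, so x = (K_1 − K_2)/(3.25 − 2.87) = 13.7546/0.38 = 36.2 km.

36.2 km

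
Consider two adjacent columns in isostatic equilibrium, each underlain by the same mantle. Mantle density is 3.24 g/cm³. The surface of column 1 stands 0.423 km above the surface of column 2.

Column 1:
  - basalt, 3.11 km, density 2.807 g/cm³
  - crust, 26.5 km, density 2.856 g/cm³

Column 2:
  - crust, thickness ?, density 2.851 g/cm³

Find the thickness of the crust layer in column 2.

26.1 km

Take the compensation level at the base of the deeper column (depth z_c below the surface of column 1) and equate Σ ρ_i t_i down to z_c; mantle fills any gap and the z_c terms cancel.
Column 1: 3.11×2.807 + 26.5×2.856 + (z_c − 29.61)×3.24
Column 2: 0.423×0 + x×2.851 + (z_c − 0.423 − 0 − x)×3.24
The z_c×3.24 term appears on both sides and cancels. Collect the known terms of each column as K = Σ(ρt)_known − 3.24 × (depth of known layers): K_1 = 84.41377 − 3.24×29.61 = −11.52263; K_2 = 0 − 3.24×(0.423 + 0) = −1.37052.
Balance: K_1 = K_2 − x×(3.24 − 2.851), so x = (K_2 − K_1)/(3.24 − 2.851) = 10.1521/0.389 = 26.1 km.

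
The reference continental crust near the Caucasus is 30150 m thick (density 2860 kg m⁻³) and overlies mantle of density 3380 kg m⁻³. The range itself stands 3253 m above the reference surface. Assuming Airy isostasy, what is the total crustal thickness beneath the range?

51300 m

Root depth r = h ρ_c / (ρ_m − ρ_c) = 3253 m × 2860 / 520 = 17890 m.
Total thickness = T + h + r = 30150 m + 3253 m + 17890 m = 51300 m.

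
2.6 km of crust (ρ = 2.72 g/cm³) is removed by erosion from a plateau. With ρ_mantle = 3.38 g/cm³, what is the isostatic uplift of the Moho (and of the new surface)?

2.09 km

Unloading: uplift u = e ρ_c/ρ_m = 2.6 km × 2.72/3.38 = 2.09 km.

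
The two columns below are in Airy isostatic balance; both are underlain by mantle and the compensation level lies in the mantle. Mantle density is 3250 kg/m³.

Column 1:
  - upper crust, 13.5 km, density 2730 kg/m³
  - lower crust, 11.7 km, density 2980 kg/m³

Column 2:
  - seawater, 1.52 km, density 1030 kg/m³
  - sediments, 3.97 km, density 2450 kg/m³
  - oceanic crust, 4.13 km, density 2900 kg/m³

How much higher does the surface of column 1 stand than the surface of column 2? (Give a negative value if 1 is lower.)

0.672 km

For any compensation level in the mantle, the mantle terms cancel and isostasy reduces to e = (Σt_1 − Σt_2) − (Σ(ρt)_1 − Σ(ρt)_2) / ρ_m.
Σt_1 = 25.2 km; Σt_2 = 9.62 km; Σ(ρt)_1 = 71721; Σ(ρt)_2 = 23269.1 (in km·kg/m³).
e = (25.2 − 9.62) − (71721 − 23269.1) / 3250 = 0.672 km.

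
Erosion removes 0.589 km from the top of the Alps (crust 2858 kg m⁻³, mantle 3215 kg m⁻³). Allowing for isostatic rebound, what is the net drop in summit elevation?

0.0654 km

Rebound u = e ρ_c/ρ_m = 0.589 km × 2858/3215 = 0.5236 km.
Net surface drop = e − u = 0.589 km − 0.5236 km = e (ρ_m − ρ_c)/ρ_m = 0.0654 km.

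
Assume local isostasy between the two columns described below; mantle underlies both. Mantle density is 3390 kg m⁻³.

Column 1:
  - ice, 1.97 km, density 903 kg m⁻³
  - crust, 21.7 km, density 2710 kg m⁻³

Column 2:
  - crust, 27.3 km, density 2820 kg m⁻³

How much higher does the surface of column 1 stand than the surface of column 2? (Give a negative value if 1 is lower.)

For any compensation level in the mantle, the mantle terms cancel and isostasy reduces to e = (Σt_1 − Σt_2) − (Σ(ρt)_1 − Σ(ρt)_2) / ρ_m.
Σt_1 = 23.67 km; Σt_2 = 27.3 km; Σ(ρt)_1 = 60585.91; Σ(ρt)_2 = 76986 (in km·kg m⁻³).
e = (23.67 − 27.3) − (60585.91 − 76986) / 3390 = 1.21 km.

1.21 km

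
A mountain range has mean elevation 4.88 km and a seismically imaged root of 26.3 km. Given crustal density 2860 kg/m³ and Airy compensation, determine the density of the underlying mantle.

Airy balance: ρ_c h = (ρ_m − ρ_c) r → ρ_m = ρ_c (1 + h/r).
ρ_m = 2860 × (1 + 4.88 km/26.3 km) = 3390 kg/m³.

3390 kg/m³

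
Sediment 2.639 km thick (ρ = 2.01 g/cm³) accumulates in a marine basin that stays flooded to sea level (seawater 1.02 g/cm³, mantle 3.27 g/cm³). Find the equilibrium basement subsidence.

1.16 km

Submarine loading: the sediment displaces seawater, and the subsidence is in turn flooded, so s (ρ_m − ρ_w) = t (ρ_sed − ρ_w).
s = 2.639 km × (2.01 − 1.02) / (3.27 − 1.02) = 1.16 km.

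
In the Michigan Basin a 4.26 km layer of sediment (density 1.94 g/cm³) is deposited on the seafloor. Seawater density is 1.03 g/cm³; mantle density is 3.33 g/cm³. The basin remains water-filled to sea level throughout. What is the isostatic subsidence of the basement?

1.69 km

Submarine loading: the sediment displaces seawater, and the subsidence is in turn flooded, so s (ρ_m − ρ_w) = t (ρ_sed − ρ_w).
s = 4.26 km × (1.94 − 1.03) / (3.33 − 1.03) = 1.69 km.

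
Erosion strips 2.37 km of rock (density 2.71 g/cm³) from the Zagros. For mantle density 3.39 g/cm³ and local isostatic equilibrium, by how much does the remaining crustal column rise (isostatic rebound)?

Unloading: uplift u = e ρ_c/ρ_m = 2.37 km × 2.71/3.39 = 1.89 km.

1.89 km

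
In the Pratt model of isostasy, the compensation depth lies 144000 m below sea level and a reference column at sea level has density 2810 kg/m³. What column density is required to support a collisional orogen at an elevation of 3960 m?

Pratt balance: ρ_ref D = ρ (D + h).
ρ = ρ_ref D/(D + h) = 2810 × 144000 m/(144000 m + 3960 m) = 2730 kg/m³.

2730 kg/m³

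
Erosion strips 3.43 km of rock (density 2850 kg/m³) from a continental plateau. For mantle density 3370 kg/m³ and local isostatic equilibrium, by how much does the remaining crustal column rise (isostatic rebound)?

Unloading: uplift u = e ρ_c/ρ_m = 3.43 km × 2850/3370 = 2.9 km.

2.9 km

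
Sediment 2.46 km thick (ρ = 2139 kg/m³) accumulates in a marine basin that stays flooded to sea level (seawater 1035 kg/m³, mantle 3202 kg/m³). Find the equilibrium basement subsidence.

1.25 km

Submarine loading: the sediment displaces seawater, and the subsidence is in turn flooded, so s (ρ_m − ρ_w) = t (ρ_sed − ρ_w).
s = 2.46 km × (2139 − 1035) / (3202 − 1035) = 1.25 km.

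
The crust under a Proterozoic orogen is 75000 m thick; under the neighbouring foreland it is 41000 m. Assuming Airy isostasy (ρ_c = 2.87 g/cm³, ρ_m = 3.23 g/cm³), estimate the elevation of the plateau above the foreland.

3790 m

Excess crust Δ = 75000 m − 41000 m = 34000 m, split between elevation h and root r with h + r = Δ.
Airy balance ρ_c h = (ρ_m − ρ_c) r gives r = h ρ_c/(ρ_m − ρ_c), so h (1 + ρ_c/(ρ_m − ρ_c)) = Δ, i.e. h = Δ (ρ_m − ρ_c)/ρ_m.
h = 34000 m × 0.36/3.23 = 3790 m.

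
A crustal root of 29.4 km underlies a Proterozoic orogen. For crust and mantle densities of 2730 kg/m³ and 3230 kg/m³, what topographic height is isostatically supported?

By Archimedes' principle applied to the lithosphere: ρ_c h = (ρ_m − ρ_c) r.
h = r (ρ_m − ρ_c) / ρ_c = 29.4 km × (3230 − 2730) / 2730 = 5.38 km.

5.38 km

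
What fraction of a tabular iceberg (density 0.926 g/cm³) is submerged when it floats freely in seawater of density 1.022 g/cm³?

Submerged fraction = ρ_obj/ρ_fluid = 0.926/1.022 = 0.906.

0.906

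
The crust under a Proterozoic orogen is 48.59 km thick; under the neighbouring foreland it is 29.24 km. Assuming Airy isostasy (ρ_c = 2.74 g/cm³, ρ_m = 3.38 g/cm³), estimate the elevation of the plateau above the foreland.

3.66 km

Excess crust Δ = 48.59 km − 29.24 km = 19.35 km, split between elevation h and root r with h + r = Δ.
Airy balance ρ_c h = (ρ_m − ρ_c) r gives r = h ρ_c/(ρ_m − ρ_c), so h (1 + ρ_c/(ρ_m − ρ_c)) = Δ, i.e. h = Δ (ρ_m − ρ_c)/ρ_m.
h = 19.35 km × 0.64/3.38 = 3.66 km.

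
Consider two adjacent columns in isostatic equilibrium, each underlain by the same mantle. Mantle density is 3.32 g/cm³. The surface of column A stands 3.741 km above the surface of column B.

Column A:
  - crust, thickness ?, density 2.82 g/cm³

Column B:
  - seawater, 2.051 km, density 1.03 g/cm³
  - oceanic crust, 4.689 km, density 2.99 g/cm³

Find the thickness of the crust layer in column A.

Take the compensation level at the base of the deeper column (depth z_c below the surface of column A) and equate Σ ρ_i t_i down to z_c; mantle fills any gap and the z_c terms cancel.
Column A: x×2.82 + (z_c − 0 − x)×3.32
Column B: 3.741×0 + 2.051×1.03 + 4.689×2.99 + (z_c − 3.741 − 6.74)×3.32
The z_c×3.32 term appears on both sides and cancels. Collect the known terms of each column as K = Σ(ρt)_known − 3.32 × (depth of known layers): K_A = 0 − 3.32×0 = 0; K_B = 16.13264 − 3.32×(3.741 + 6.74) = −18.66428.
Balance: K_A − x×(3.32 − 2.82) = K_B, so x = (K_A − K_B)/(3.32 − 2.82) = 18.6643/0.5 = 37.3 km.

37.3 km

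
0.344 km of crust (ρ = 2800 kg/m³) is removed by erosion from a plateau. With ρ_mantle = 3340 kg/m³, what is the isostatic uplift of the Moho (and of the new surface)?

0.288 km

Unloading: uplift u = e ρ_c/ρ_m = 0.344 km × 2800/3340 = 0.288 km.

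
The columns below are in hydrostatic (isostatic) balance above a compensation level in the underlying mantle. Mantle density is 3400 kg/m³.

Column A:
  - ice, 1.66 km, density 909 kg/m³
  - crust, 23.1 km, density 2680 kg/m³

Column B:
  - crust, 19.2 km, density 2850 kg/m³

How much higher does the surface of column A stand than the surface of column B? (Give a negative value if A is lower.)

For any compensation level in the mantle, the mantle terms cancel and isostasy reduces to e = (Σt_A − Σt_B) − (Σ(ρt)_A − Σ(ρt)_B) / ρ_m.
Σt_A = 24.76 km; Σt_B = 19.2 km; Σ(ρt)_A = 63416.94; Σ(ρt)_B = 54720 (in km·kg/m³).
e = (24.76 − 19.2) − (63416.94 − 54720) / 3400 = 3 km.

3 km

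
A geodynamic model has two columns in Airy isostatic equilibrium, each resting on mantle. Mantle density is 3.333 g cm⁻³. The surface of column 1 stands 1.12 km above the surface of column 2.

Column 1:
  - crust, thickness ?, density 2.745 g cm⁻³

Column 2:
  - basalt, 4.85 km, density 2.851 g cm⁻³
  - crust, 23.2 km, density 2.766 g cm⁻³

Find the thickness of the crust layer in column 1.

Take the compensation level at the base of the deeper column (depth z_c below the surface of column 1) and equate Σ ρ_i t_i down to z_c; mantle fills any gap and the z_c terms cancel.
Column 1: x×2.745 + (z_c − 0 − x)×3.333
Column 2: 1.12×0 + 4.85×2.851 + 23.2×2.766 + (z_c − 1.12 − 28.05)×3.333
The z_c×3.333 term appears on both sides and cancels. Collect the known terms of each column as K = Σ(ρt)_known − 3.333 × (depth of known layers): K_1 = 0 − 3.333×0 = 0; K_2 = 77.99855 − 3.333×(1.12 + 28.05) = −19.22506.
Balance: K_1 − x×(3.333 − 2.745) = K_2, so x = (K_1 − K_2)/(3.333 − 2.745) = 19.2251/0.588 = 32.7 km.

32.7 km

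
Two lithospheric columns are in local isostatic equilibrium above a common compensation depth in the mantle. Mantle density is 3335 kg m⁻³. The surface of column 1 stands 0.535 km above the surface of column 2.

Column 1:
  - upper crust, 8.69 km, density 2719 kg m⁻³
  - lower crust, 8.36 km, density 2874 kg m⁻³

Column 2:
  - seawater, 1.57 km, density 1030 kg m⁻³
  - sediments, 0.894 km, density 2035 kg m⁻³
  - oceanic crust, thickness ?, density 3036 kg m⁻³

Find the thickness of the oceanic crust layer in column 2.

8.84 km

Take the compensation level at the base of the deeper column (depth z_c below the surface of column 1) and equate Σ ρ_i t_i down to z_c; mantle fills any gap and the z_c terms cancel.
Column 1: 8.69×2719 + 8.36×2874 + (z_c − 17.05)×3335
Column 2: 0.535×0 + 1.57×1030 + 0.894×2035 + x×3036 + (z_c − 0.535 − 2.464 − x)×3335
The z_c×3335 term appears on both sides and cancels. Collect the known terms of each column as K = Σ(ρt)_known − 3335 × (depth of known layers): K_1 = 47654.75 − 3335×17.05 = −9207; K_2 = 3436.39 − 3335×(0.535 + 2.464) = −6565.275.
Balance: K_1 = K_2 − x×(3335 − 3036), so x = (K_2 − K_1)/(3335 − 3036) = 2641.72/299 = 8.84 km.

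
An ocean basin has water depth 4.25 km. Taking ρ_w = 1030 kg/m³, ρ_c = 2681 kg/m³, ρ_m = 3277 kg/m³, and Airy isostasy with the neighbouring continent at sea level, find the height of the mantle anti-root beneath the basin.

11.8 km

Balancing pressure at the compensation depth: replacing crust with seawater at the top is compensated by replacing crust with mantle at the base: d (ρ_c − ρ_w) = a (ρ_m − ρ_c).
a = d (ρ_c − ρ_w)/(ρ_m − ρ_c) = 4.25 km × 1651/596 = 11.8 km.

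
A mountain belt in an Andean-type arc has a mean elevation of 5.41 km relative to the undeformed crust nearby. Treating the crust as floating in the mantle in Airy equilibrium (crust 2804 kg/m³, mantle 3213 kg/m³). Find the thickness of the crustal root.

37.1 km

Isostatic balance requires: the weight of the topography is balanced by the buoyancy of the root, ρ_c h = (ρ_m − ρ_c) r.
r = h · ρ_c / (ρ_m − ρ_c) = 5.41 km × 2804 / (3213 − 2804) = 37.1 km.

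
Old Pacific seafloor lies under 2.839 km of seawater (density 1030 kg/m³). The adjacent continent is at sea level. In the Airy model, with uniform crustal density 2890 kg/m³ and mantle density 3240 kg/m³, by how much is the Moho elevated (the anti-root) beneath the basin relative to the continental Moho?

15.1 km

Equating mass per unit area of the two columns: replacing crust with seawater at the top is compensated by replacing crust with mantle at the base: d (ρ_c − ρ_w) = a (ρ_m − ρ_c).
a = d (ρ_c − ρ_w)/(ρ_m − ρ_c) = 2.839 km × 1860/350 = 15.1 km.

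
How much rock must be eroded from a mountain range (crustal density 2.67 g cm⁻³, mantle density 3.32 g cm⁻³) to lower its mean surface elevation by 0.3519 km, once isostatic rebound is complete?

Net drop Δ = e − u = e − e ρ_c/ρ_m = e (ρ_m − ρ_c)/ρ_m.
e = Δ ρ_m/(ρ_m − ρ_c) = 0.3519 km × 3.32/0.65 = 1.8 km.

1.8 km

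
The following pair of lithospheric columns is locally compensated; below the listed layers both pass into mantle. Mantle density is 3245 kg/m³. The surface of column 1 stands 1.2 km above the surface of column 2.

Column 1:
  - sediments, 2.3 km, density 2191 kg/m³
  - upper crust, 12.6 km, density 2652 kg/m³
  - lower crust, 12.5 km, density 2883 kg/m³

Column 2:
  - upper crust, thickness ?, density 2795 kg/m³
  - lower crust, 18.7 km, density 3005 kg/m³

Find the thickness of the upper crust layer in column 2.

Take the compensation level at the base of the deeper column (depth z_c below the surface of column 1) and equate Σ ρ_i t_i down to z_c; mantle fills any gap and the z_c terms cancel.
Column 1: 2.3×2191 + 12.6×2652 + 12.5×2883 + (z_c − 27.4)×3245
Column 2: 1.2×0 + x×2795 + 18.7×3005 + (z_c − 1.2 − 18.7 − x)×3245
The z_c×3245 term appears on both sides and cancels. Collect the known terms of each column as K = Σ(ρt)_known − 3245 × (depth of known layers): K_1 = 74492 − 3245×27.4 = −14421; K_2 = 56193.5 − 3245×(1.2 + 18.7) = −8382.
Balance: K_1 = K_2 − x×(3245 − 2795), so x = (K_2 − K_1)/(3245 − 2795) = 6039/450 = 13.4 km.

13.4 km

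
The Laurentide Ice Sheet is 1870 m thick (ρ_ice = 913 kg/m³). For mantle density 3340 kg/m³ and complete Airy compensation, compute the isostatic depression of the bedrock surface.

In Airy isostatic equilibrium: the ice load ρ_ice t is balanced by mantle displaced below, ρ_m s.
s = t ρ_ice / ρ_m = 1870 m × 913/3340 = 511 m.

511 m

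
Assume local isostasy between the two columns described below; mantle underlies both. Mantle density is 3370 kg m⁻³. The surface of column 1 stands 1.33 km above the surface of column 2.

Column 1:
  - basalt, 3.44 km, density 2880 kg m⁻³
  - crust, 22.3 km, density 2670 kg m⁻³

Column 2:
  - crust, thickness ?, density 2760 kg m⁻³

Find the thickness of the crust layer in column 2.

Take the compensation level at the base of the deeper column (depth z_c below the surface of column 1) and equate Σ ρ_i t_i down to z_c; mantle fills any gap and the z_c terms cancel.
Column 1: 3.44×2880 + 22.3×2670 + (z_c − 25.74)×3370
Column 2: 1.33×0 + x×2760 + (z_c − 1.33 − 0 − x)×3370
The z_c×3370 term appears on both sides and cancels. Collect the known terms of each column as K = Σ(ρt)_known − 3370 × (depth of known layers): K_1 = 69448.2 − 3370×25.74 = −17295.6; K_2 = 0 − 3370×(1.33 + 0) = −4482.1.
Balance: K_1 = K_2 − x×(3370 − 2760), so x = (K_2 − K_1)/(3370 − 2760) = 12813.5/610 = 21 km.

21 km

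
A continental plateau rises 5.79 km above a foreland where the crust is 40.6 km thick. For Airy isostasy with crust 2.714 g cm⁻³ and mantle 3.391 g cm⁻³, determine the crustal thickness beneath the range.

69.6 km

Root depth r = h ρ_c / (ρ_m − ρ_c) = 5.79 km × 2.714 / 0.677 = 23.21 km.
Total thickness = T + h + r = 40.6 km + 5.79 km + 23.21 km = 69.6 km.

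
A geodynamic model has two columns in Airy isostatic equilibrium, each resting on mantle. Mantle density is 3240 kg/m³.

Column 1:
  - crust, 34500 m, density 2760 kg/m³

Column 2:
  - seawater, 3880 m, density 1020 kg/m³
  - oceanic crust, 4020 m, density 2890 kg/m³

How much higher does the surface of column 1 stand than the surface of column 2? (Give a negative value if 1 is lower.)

2020 m

For any compensation level in the mantle, the mantle terms cancel and isostasy reduces to e = (Σt_1 − Σt_2) − (Σ(ρt)_1 − Σ(ρt)_2) / ρ_m.
Σt_1 = 34500 m; Σt_2 = 7900 m; Σ(ρt)_1 = 95220000; Σ(ρt)_2 = 15575400 (in m·kg/m³).
e = (34500 − 7900) − (95220000 − 15575400) / 3240 = 2020 m.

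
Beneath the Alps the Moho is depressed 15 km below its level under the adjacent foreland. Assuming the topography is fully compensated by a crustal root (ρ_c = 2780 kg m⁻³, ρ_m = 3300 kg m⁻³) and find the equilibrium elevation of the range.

2.81 km

For local isostatic compensation: ρ_c h = (ρ_m − ρ_c) r.
h = r (ρ_m − ρ_c) / ρ_c = 15 km × (3300 − 2780) / 2780 = 2.81 km.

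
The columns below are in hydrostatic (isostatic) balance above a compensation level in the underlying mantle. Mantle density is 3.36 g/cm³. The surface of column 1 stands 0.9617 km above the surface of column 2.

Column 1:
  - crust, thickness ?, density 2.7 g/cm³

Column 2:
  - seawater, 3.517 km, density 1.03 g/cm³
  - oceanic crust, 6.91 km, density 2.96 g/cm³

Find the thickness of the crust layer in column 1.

Take the compensation level at the base of the deeper column (depth z_c below the surface of column 1) and equate Σ ρ_i t_i down to z_c; mantle fills any gap and the z_c terms cancel.
Column 1: x×2.7 + (z_c − 0 − x)×3.36
Column 2: 0.9617×0 + 3.517×1.03 + 6.91×2.96 + (z_c − 0.9617 − 10.427)×3.36
The z_c×3.36 term appears on both sides and cancels. Collect the known terms of each column as K = Σ(ρt)_known − 3.36 × (depth of known layers): K_1 = 0 − 3.36×0 = 0; K_2 = 24.07611 − 3.36×(0.9617 + 10.427) = −14.189922.
Balance: K_1 − x×(3.36 − 2.7) = K_2, so x = (K_1 − K_2)/(3.36 − 2.7) = 14.1899/0.66 = 21.5 km.

21.5 km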